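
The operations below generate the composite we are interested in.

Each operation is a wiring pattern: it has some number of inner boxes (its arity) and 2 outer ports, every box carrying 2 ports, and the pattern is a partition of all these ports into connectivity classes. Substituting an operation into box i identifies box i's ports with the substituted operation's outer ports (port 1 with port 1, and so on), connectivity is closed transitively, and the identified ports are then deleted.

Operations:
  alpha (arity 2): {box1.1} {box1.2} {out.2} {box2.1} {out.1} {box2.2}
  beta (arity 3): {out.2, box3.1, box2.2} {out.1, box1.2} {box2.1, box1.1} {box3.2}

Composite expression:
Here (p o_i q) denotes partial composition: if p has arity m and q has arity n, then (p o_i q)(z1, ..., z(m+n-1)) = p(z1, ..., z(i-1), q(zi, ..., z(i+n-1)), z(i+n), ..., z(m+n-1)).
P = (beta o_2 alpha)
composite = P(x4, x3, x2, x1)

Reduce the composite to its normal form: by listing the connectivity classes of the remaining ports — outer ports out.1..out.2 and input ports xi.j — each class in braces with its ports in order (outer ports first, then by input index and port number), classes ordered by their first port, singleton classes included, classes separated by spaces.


{out.1, x4.2} {out.2, x1.1} {x1.2} {x2.1} {x2.2} {x3.1} {x3.2} {x4.1}

Two ports join when wires chain via beta-identified ports.
stage alpha: inputs (x3, x2), connectivity {out.1} {out.2} {x2.1} {x2.2} {x3.1} {x3.2}, out.j its boundary
stage beta: inputs (x4, x3, x2, x1), connectivity {out.1, x4.2} {out.2, x1.1} {x1.2} {x2.1} {x2.2} {x3.1} {x3.2} {x4.1}, out.j its boundary


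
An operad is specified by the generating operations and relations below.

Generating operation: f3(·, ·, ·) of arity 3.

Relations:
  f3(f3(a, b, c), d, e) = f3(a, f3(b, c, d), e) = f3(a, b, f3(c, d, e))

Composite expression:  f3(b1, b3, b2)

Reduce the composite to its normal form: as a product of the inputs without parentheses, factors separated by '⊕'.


b1 ⊕ b3 ⊕ b2

Every regrouping of f3 is equal, so read the b-inputs in written order.
f3(b1, b3, b2) collapses to b1 ⊕ b3 ⊕ b2


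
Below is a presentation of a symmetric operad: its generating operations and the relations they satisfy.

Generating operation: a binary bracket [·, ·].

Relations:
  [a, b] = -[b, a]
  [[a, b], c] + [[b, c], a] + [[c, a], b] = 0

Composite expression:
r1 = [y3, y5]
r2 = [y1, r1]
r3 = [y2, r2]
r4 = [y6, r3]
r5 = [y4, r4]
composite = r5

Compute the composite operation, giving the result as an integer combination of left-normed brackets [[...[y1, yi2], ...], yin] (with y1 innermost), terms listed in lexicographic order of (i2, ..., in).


-[[[[[y1, y3], y5], y2], y6], y4] + [[[[[y1, y5], y3], y2], y6], y4]


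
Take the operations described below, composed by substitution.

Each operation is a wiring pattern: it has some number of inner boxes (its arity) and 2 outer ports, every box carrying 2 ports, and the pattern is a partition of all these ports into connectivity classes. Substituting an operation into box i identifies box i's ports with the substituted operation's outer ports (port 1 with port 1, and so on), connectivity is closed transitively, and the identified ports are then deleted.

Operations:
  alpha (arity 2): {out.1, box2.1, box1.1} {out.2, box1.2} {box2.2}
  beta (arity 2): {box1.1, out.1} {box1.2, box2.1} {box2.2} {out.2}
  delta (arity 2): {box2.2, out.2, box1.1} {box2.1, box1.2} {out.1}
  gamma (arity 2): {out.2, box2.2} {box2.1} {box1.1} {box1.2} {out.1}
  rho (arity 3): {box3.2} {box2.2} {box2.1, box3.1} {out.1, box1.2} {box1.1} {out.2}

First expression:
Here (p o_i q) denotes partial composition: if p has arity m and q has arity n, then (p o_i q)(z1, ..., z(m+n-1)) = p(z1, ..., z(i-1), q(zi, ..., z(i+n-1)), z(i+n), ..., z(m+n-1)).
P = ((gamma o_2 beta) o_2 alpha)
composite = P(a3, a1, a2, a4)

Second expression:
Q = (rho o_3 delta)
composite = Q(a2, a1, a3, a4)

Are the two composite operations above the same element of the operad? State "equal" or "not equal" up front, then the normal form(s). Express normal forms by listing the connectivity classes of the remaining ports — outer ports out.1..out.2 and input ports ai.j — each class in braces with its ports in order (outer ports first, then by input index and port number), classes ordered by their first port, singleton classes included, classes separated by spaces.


not equal: they reduce to {out.1} {out.2} {a1.1, a2.1} {a1.2, a4.1} {a2.2} {a3.1} {a3.2} {a4.2} and {out.1, a2.2} {out.2} {a1.1} {a1.2} {a2.1} {a3.1, a4.2} {a3.2, a4.1}

The first expression, normalized: {out.1} {out.2} {a1.1, a2.1} {a1.2, a4.1} {a2.2} {a3.1} {a3.2} {a4.2}
The second expression, normalized: {out.1, a2.2} {out.2} {a1.1} {a1.2} {a2.1} {a3.1, a4.2} {a3.2, a4.1}
The forms do not match — not equal.


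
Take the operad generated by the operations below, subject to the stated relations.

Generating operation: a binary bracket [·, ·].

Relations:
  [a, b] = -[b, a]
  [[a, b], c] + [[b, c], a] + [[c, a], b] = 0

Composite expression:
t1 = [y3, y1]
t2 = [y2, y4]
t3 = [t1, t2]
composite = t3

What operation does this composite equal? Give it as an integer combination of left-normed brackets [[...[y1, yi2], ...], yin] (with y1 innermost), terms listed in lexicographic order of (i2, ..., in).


-[[[y1, y3], y2], y4] + [[[y1, y3], y4], y2]

Left-normed coefficients sit on the y1-initial expansion words.
Composite bracket: [[y3, y1], [y2, y4]]
The bracket unfolds into 8 signed words via [a, b] = ab - ba (2^3 = 8).
The y1-initial words carry the normal form:
  word y1y3y2y4 has sign -1, contributing -[[[y1, y3], y2], y4]
  word y1y3y4y2 has sign +1, contributing +[[[y1, y3], y4], y2]


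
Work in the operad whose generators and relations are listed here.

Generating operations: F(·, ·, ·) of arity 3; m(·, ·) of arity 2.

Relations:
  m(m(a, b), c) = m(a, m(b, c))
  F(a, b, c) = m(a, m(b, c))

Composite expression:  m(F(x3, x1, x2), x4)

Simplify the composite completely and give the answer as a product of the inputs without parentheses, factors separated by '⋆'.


x3 ⋆ x1 ⋆ x2 ⋆ x4

Every regrouping of m is equal, so read the x-inputs in written order.
F(x3, x1, x2) flattens to x3 ⋆ x1 ⋆ x2
m(F(x3, x1, x2), x4) flattens to x3 ⋆ x1 ⋆ x2 ⋆ x4


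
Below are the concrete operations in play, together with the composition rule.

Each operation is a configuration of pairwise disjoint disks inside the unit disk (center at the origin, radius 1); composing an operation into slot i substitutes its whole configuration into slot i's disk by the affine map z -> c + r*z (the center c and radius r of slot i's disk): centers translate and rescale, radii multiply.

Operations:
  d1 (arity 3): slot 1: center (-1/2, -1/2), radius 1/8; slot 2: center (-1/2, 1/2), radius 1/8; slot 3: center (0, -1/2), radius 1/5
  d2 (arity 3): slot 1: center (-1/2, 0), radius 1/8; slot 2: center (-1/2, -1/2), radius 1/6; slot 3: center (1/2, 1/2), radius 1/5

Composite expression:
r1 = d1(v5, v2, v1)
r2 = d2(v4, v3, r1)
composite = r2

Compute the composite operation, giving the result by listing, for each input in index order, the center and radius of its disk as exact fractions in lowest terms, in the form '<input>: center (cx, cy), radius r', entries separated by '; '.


v1: center (1/2, 2/5), radius 1/25; v2: center (2/5, 3/5), radius 1/40; v3: center (-1/2, -1/2), radius 1/6; v4: center (-1/2, 0), radius 1/8; v5: center (2/5, 2/5), radius 1/40

Each v-disk chains the slot maps above it in d2; radii multiply.
v4: after 1 affine step, its disk has center (-1/2, 0), radius 1/8
v3: after 1 affine step, its disk has center (-1/2, -1/2), radius 1/6
v5: after 2 affine steps, its disk has center (2/5, 2/5), radius 1/40
v2: after 2 affine steps, its disk has center (2/5, 3/5), radius 1/40
v1: after 2 affine steps, its disk has center (1/2, 2/5), radius 1/25


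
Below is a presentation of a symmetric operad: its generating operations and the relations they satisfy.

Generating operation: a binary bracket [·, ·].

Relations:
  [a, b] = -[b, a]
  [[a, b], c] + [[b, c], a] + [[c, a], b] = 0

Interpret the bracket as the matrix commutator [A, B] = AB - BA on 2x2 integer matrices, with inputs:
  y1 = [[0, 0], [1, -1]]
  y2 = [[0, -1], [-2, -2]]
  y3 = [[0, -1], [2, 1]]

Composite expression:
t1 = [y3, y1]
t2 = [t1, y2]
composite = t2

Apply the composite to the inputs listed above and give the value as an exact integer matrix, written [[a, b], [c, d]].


[[1, 0], [2, -1]]

[y3, y1] = [[-1, 1], [3, 1]]
[[y3, y1], y2] = [[1, 0], [2, -1]]


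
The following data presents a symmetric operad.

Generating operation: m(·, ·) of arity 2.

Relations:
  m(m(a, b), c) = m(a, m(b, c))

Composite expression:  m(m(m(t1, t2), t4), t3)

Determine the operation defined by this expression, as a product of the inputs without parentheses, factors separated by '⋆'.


Associativity of m dissolves the nesting; only the t-input order survives.
m(t1, t2) linearizes to t1 ⋆ t2
m(m(t1, t2), t4) linearizes to t1 ⋆ t2 ⋆ t4
m(m(m(t1, t2), t4), t3) linearizes to t1 ⋆ t2 ⋆ t4 ⋆ t3

t1 ⋆ t2 ⋆ t4 ⋆ t3


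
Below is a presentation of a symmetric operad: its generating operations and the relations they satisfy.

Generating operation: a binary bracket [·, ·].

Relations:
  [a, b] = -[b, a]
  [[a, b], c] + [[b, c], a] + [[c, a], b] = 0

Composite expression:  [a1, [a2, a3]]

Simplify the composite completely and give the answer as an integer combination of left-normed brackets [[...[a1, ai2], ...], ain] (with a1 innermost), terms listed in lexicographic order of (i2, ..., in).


In the tensor algebra, words opening a1 carry the a1-anchored form.
Composite bracket: [a1, [a2, a3]]
Under [a, b] = ab - ba we get 4 signed associative words (2^2 = 4).
The a1-initial words carry the normal form:
  a1a2a3 (sign +1) contributes +[[a1, a2], a3]
  a1a3a2 (sign -1) contributes -[[a1, a3], a2]

[[a1, a2], a3] - [[a1, a3], a2]


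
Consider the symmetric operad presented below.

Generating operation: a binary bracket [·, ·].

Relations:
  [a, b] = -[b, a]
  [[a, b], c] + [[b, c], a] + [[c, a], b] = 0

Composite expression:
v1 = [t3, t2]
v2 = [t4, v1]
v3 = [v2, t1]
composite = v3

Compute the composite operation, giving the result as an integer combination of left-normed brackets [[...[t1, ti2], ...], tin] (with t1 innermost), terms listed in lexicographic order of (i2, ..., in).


-[[[t1, t2], t3], t4] + [[[t1, t3], t2], t4] + [[[t1, t4], t2], t3] - [[[t1, t4], t3], t2]

Left-normed coefficients sit on the t1-initial expansion words.
Composite bracket: [[t4, [t3, t2]], t1]
Full expansion: 8 signed words from ab - ba (2^3 = 8).
The t1-initial words carry the normal form:
  sign of t1t2t3t4 is -1, so it contributes -[[[t1, t2], t3], t4]
  sign of t1t3t2t4 is +1, so it contributes +[[[t1, t3], t2], t4]
  sign of t1t4t2t3 is +1, so it contributes +[[[t1, t4], t2], t3]
  sign of t1t4t3t2 is -1, so it contributes -[[[t1, t4], t3], t2]


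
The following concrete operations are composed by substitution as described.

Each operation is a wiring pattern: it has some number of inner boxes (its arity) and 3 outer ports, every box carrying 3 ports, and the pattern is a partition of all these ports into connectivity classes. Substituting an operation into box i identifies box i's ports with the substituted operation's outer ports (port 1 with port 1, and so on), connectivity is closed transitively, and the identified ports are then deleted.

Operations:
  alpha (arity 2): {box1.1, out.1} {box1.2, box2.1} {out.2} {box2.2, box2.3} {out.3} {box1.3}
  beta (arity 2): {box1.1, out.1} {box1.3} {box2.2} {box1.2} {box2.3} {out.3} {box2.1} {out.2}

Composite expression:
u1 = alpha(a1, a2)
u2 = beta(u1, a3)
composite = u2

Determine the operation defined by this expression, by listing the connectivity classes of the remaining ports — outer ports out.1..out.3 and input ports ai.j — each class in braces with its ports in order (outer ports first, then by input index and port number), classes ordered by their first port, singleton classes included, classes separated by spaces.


Reachability decides: close wires over beta-identified ports.
composing alpha on (a1, a2), with out.j its own outer ports: {out.1, a1.1} {out.2} {out.3} {a1.2, a2.1} {a1.3} {a2.2, a2.3}
composing beta on (a1, a2, a3), with out.j its own outer ports: {out.1, a1.1} {out.2} {out.3} {a1.2, a2.1} {a1.3} {a2.2, a2.3} {a3.1} {a3.2} {a3.3}

{out.1, a1.1} {out.2} {out.3} {a1.2, a2.1} {a1.3} {a2.2, a2.3} {a3.1} {a3.2} {a3.3}


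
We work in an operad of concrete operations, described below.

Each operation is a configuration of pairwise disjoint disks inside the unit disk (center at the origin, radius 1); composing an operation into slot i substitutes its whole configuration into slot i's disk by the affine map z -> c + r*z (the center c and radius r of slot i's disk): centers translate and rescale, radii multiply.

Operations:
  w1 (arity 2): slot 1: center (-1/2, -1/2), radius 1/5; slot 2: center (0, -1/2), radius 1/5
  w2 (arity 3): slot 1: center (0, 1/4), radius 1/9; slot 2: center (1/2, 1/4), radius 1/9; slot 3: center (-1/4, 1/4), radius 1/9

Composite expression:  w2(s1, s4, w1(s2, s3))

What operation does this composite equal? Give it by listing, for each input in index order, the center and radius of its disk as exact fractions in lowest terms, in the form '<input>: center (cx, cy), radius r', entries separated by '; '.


Each s-disk chains the slot maps above it in w2; radii multiply.
s1: after 1 affine step, its disk has center (0, 1/4), radius 1/9
s4: after 1 affine step, its disk has center (1/2, 1/4), radius 1/9
s2: after 2 affine steps, its disk has center (-11/36, 7/36), radius 1/45
s3: after 2 affine steps, its disk has center (-1/4, 7/36), radius 1/45

s1: center (0, 1/4), radius 1/9; s2: center (-11/36, 7/36), radius 1/45; s3: center (-1/4, 7/36), radius 1/45; s4: center (1/2, 1/4), radius 1/9


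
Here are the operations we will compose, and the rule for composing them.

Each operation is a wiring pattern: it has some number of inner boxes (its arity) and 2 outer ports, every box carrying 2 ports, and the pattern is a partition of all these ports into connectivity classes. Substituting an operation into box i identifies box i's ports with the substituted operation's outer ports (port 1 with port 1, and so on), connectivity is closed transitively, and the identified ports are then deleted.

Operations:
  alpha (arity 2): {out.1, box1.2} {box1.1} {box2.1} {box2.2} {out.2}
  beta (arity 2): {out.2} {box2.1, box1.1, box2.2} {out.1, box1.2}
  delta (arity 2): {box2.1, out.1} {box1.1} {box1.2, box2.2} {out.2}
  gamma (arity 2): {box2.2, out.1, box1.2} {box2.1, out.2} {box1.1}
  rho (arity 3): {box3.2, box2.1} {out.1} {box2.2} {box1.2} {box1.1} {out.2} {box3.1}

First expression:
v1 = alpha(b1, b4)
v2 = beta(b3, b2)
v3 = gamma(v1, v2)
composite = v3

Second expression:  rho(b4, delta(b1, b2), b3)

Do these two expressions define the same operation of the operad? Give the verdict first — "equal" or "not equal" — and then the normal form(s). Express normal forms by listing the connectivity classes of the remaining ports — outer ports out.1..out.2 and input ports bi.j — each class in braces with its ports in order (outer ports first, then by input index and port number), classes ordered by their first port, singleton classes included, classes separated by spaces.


not equal: they reduce to {out.1} {out.2, b3.2} {b1.1} {b1.2} {b2.1, b2.2, b3.1} {b4.1} {b4.2} and {out.1} {out.2} {b1.1} {b1.2, b2.2} {b2.1, b3.2} {b3.1} {b4.1} {b4.2}


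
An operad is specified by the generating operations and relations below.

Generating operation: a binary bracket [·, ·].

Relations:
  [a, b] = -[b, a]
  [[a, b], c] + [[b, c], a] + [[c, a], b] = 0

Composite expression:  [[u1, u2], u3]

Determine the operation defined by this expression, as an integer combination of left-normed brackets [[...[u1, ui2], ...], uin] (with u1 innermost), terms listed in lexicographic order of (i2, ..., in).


[[u1, u2], u3]

In the tensor algebra, words opening u1 carry the u1-anchored form.
Composite bracket: [[u1, u2], u3]
Under [a, b] = ab - ba we get 4 signed associative words (2^2 = 4).
Coefficients come from the u1-initial words:
  word u1u2u3 has sign +1, contributing +[[u1, u2], u3]


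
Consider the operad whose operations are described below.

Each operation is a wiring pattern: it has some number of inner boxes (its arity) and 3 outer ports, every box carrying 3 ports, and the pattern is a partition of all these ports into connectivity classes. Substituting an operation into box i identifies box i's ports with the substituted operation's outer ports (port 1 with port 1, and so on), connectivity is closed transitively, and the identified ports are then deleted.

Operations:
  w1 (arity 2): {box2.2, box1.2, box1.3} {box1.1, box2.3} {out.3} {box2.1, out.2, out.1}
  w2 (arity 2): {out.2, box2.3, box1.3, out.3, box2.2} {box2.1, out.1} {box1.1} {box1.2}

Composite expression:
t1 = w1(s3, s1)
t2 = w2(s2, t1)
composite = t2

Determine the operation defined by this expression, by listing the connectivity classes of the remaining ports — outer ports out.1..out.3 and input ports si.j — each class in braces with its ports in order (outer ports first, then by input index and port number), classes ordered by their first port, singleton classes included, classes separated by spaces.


{out.1, out.2, out.3, s1.1, s2.3} {s1.2, s3.2, s3.3} {s1.3, s3.1} {s2.1} {s2.2}

Substituting into w2 glues patterns; closure does the rest.
after w1, the pattern on (s3, s1) reads {out.1, out.2, s1.1} {out.3} {s1.2, s3.2, s3.3} {s1.3, s3.1} (out.j = its outer ports)
after w2, the pattern on (s2, s3, s1) reads {out.1, out.2, out.3, s1.1, s2.3} {s1.2, s3.2, s3.3} {s1.3, s3.1} {s2.1} {s2.2} (out.j = its outer ports)


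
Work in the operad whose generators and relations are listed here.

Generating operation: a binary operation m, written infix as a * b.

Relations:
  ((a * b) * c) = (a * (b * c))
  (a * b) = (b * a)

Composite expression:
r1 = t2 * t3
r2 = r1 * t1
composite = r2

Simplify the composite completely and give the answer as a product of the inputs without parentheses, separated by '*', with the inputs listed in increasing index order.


t1 * t2 * t3

Key point: m commutes, so take the t-inputs in any fixed order.
(t2 * t3) linearizes to t2 * t3
((t2 * t3) * t1) linearizes to t2 * t3 * t1
rearranged into index order: t1 * t2 * t3


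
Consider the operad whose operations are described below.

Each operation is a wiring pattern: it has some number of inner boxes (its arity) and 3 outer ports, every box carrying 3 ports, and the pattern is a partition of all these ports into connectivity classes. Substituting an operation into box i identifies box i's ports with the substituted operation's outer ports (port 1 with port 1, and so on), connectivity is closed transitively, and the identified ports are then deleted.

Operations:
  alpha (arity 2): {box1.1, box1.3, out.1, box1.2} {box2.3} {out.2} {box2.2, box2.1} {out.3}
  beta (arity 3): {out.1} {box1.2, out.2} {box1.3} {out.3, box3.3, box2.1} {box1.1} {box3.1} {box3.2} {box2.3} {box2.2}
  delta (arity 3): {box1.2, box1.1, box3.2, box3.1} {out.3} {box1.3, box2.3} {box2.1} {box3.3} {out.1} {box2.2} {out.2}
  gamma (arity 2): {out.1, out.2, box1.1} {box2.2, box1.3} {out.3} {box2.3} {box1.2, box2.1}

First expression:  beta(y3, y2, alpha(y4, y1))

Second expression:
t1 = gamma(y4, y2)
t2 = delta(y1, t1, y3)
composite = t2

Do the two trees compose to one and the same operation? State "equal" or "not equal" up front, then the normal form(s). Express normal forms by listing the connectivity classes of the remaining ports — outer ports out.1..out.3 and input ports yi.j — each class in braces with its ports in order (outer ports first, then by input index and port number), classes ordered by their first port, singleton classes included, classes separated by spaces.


not equal; first: {out.1} {out.2, y3.2} {out.3, y2.1} {y1.1, y1.2} {y1.3} {y2.2} {y2.3} {y3.1} {y3.3} {y4.1, y4.2, y4.3}; second: {out.1} {out.2} {out.3} {y1.1, y1.2, y3.1, y3.2} {y1.3} {y2.1, y4.2} {y2.2, y4.3} {y2.3} {y3.3} {y4.1}

The first expression, normalized: {out.1} {out.2, y3.2} {out.3, y2.1} {y1.1, y1.2} {y1.3} {y2.2} {y2.3} {y3.1} {y3.3} {y4.1, y4.2, y4.3}
The second expression, normalized: {out.1} {out.2} {out.3} {y1.1, y1.2, y3.1, y3.2} {y1.3} {y2.1, y4.2} {y2.2, y4.3} {y2.3} {y3.3} {y4.1}
Distinct normal forms: not equal.


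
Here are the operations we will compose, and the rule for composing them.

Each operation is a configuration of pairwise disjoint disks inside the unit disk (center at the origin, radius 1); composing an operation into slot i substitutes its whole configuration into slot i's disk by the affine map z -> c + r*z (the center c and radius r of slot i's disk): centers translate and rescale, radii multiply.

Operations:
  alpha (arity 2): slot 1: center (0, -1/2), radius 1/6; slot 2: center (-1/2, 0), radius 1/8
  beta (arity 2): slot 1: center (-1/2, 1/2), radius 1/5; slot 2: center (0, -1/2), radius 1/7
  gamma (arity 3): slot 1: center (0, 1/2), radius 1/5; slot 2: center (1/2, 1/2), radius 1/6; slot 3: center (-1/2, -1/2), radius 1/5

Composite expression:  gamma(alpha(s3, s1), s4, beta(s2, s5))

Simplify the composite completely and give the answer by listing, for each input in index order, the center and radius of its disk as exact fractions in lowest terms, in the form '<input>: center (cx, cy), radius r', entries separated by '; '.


s1: center (-1/10, 1/2), radius 1/40; s2: center (-3/5, -2/5), radius 1/25; s3: center (0, 2/5), radius 1/30; s4: center (1/2, 1/2), radius 1/6; s5: center (-1/2, -3/5), radius 1/35

Below gamma, radii multiply path by path; the s-disk centers shift.
input s3: applying the 2 nested substitutions gives center (0, 2/5), radius 1/30
input s1: applying the 2 nested substitutions gives center (-1/10, 1/2), radius 1/40
input s4: applying the 1 nested substitution gives center (1/2, 1/2), radius 1/6
input s2: applying the 2 nested substitutions gives center (-3/5, -2/5), radius 1/25
input s5: applying the 2 nested substitutions gives center (-1/2, -3/5), radius 1/35


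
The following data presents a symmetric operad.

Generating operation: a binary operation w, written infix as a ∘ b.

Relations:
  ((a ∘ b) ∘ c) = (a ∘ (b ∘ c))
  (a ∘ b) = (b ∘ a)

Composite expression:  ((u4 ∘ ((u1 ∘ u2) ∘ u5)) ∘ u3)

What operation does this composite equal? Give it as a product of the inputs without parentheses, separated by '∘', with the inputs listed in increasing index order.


u1 ∘ u2 ∘ u3 ∘ u4 ∘ u5

Any arrangement under w is one operation, so sort the u-inputs.
(u1 ∘ u2) unparenthesizes to u1 ∘ u2
((u1 ∘ u2) ∘ u5) unparenthesizes to u1 ∘ u2 ∘ u5
(u4 ∘ ((u1 ∘ u2) ∘ u5)) unparenthesizes to u4 ∘ u1 ∘ u2 ∘ u5
((u4 ∘ ((u1 ∘ u2) ∘ u5)) ∘ u3) unparenthesizes to u4 ∘ u1 ∘ u2 ∘ u5 ∘ u3
rearranged into index order: u1 ∘ u2 ∘ u3 ∘ u4 ∘ u5


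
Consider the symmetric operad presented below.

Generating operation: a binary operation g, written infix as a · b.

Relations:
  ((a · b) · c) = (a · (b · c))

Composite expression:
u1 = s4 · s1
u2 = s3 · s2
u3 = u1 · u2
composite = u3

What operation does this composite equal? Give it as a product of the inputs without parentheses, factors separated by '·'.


Key point: g is associative — brackets drop, the s-order remains.
(s4 · s1) flattens to s4 · s1
(s3 · s2) flattens to s3 · s2
((s4 · s1) · (s3 · s2)) flattens to s4 · s1 · s3 · s2

s4 · s1 · s3 · s2


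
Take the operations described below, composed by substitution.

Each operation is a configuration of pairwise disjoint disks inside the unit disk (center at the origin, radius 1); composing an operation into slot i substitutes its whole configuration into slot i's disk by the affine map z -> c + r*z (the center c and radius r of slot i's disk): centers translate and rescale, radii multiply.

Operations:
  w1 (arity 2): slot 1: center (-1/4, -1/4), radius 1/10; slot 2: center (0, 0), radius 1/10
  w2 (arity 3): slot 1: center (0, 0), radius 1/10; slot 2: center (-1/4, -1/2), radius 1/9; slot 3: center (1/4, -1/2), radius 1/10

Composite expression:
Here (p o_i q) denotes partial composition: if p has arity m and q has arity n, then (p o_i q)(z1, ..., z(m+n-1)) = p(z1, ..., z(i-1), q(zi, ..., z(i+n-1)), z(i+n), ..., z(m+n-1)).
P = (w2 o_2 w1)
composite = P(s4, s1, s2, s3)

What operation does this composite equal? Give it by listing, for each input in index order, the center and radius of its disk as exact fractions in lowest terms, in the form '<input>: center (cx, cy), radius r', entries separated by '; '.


s1: center (-5/18, -19/36), radius 1/90; s2: center (-1/4, -1/2), radius 1/90; s3: center (1/4, -1/2), radius 1/10; s4: center (0, 0), radius 1/10

Affine substitution under w2: radii multiply and s-centers shift.
for s4, the 1-step affine chain lands on center (0, 0), radius 1/10
for s1, the 2-step affine chain lands on center (-5/18, -19/36), radius 1/90
for s2, the 2-step affine chain lands on center (-1/4, -1/2), radius 1/90
for s3, the 1-step affine chain lands on center (1/4, -1/2), radius 1/10


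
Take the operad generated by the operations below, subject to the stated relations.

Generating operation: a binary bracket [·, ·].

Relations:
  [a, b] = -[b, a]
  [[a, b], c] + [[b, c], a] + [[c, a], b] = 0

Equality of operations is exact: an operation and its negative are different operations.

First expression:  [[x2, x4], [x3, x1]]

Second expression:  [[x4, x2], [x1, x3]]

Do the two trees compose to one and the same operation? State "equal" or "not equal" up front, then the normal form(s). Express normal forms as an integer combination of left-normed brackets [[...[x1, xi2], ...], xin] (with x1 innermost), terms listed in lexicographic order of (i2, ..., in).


The first expression, normalized: [[[x1, x3], x2], x4] - [[[x1, x3], x4], x2]
The second expression, normalized: [[[x1, x3], x2], x4] - [[[x1, x3], x4], x2]
The forms coincide; equal.

equal — both sides give [[[x1, x3], x2], x4] - [[[x1, x3], x4], x2]


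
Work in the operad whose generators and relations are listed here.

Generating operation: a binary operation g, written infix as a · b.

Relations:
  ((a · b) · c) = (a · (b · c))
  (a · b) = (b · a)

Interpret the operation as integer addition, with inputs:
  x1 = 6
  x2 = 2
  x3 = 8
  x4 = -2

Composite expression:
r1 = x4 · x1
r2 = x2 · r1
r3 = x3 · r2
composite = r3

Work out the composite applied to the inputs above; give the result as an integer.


14

(x4 · x1) = 4
(x2 · (x4 · x1)) = 6
(x3 · (x2 · (x4 · x1))) = 14


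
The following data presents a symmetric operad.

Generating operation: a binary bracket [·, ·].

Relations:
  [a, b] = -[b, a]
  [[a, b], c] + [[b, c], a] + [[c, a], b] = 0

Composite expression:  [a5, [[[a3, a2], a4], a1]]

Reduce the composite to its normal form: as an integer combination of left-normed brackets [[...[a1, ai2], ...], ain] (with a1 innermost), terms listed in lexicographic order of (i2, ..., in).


Antisymmetry and Jacobi reduce to a1-anchored left-normed brackets.
Composite bracket: [a5, [[[a3, a2], a4], a1]]
Expanding via [a, b] = ab - ba: 16 signed words (2^4 = 16).
The a1-initial words carry the normal form:
  the word a1a2a3a4a5 carries sign -1 and contributes -[[[[a1, a2], a3], a4], a5]
  the word a1a3a2a4a5 carries sign +1 and contributes +[[[[a1, a3], a2], a4], a5]
  the word a1a4a2a3a5 carries sign +1 and contributes +[[[[a1, a4], a2], a3], a5]
  the word a1a4a3a2a5 carries sign -1 and contributes -[[[[a1, a4], a3], a2], a5]

-[[[[a1, a2], a3], a4], a5] + [[[[a1, a3], a2], a4], a5] + [[[[a1, a4], a2], a3], a5] - [[[[a1, a4], a3], a2], a5]


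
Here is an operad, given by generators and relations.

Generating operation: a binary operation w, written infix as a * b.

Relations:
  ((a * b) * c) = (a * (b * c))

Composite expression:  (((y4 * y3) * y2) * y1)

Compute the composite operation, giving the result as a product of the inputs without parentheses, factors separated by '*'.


Associativity of w dissolves the nesting; only the y-input order survives.
(y4 * y3) flattens to y4 * y3
((y4 * y3) * y2) flattens to y4 * y3 * y2
(((y4 * y3) * y2) * y1) flattens to y4 * y3 * y2 * y1

y4 * y3 * y2 * y1


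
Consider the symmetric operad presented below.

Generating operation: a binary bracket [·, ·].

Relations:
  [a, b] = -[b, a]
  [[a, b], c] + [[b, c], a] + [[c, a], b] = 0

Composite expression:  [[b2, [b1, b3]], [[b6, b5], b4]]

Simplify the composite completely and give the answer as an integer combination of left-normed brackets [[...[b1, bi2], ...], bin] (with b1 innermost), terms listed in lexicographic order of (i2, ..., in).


-[[[[[b1, b3], b2], b4], b5], b6] + [[[[[b1, b3], b2], b4], b6], b5] + [[[[[b1, b3], b2], b5], b6], b4] - [[[[[b1, b3], b2], b6], b5], b4]


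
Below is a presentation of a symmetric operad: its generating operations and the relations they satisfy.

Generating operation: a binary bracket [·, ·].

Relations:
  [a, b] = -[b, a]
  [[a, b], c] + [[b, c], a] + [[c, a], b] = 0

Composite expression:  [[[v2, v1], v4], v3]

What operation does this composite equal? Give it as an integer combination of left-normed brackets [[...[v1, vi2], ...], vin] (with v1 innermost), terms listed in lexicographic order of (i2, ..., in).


Antisymmetry and Jacobi reduce to v1-anchored left-normed brackets.
Composite bracket: [[[v2, v1], v4], v3]
Expanding via [a, b] = ab - ba: 8 signed words (2^3 = 8).
The v1-initial words carry the normal form:
  word v1v2v4v3 has sign -1, contributing -[[[v1, v2], v4], v3]

-[[[v1, v2], v4], v3]


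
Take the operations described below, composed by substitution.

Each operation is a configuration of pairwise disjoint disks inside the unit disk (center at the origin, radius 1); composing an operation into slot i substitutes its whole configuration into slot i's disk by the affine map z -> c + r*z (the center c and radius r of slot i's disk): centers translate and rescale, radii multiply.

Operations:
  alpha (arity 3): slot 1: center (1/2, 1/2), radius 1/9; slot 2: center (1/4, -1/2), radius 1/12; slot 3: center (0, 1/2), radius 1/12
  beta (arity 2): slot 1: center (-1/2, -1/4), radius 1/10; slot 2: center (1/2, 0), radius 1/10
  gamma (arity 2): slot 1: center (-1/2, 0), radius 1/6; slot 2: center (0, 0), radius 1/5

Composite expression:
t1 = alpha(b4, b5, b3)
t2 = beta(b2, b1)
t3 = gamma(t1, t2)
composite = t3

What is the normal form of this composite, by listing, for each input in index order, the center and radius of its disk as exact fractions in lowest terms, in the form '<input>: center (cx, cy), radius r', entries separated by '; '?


b1: center (1/10, 0), radius 1/50; b2: center (-1/10, -1/20), radius 1/50; b3: center (-1/2, 1/12), radius 1/72; b4: center (-5/12, 1/12), radius 1/54; b5: center (-11/24, -1/12), radius 1/72

Below gamma, radii multiply path by path; the b-disk centers shift.
input b4: applying the 2 nested substitutions gives center (-5/12, 1/12), radius 1/54
input b5: applying the 2 nested substitutions gives center (-11/24, -1/12), radius 1/72
input b3: applying the 2 nested substitutions gives center (-1/2, 1/12), radius 1/72
input b2: applying the 2 nested substitutions gives center (-1/10, -1/20), radius 1/50
input b1: applying the 2 nested substitutions gives center (1/10, 0), radius 1/50


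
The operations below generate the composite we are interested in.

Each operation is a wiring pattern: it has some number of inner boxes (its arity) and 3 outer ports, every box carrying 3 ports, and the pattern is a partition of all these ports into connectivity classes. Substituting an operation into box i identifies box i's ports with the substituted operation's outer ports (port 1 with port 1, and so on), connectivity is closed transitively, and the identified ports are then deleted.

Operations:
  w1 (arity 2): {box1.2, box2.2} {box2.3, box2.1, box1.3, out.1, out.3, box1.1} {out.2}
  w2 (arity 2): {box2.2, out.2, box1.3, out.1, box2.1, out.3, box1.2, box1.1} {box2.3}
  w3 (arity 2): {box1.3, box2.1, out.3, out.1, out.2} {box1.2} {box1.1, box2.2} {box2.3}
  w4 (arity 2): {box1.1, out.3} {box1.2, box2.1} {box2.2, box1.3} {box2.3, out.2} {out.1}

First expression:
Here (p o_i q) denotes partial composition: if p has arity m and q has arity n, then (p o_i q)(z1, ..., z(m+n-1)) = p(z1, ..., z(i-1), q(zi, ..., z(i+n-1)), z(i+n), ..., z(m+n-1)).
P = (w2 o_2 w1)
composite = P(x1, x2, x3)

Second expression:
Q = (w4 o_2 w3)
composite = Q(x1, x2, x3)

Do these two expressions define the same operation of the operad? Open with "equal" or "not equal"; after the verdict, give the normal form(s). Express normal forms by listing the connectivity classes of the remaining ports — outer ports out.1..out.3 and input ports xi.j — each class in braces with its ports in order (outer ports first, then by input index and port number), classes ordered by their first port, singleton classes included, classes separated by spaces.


The first composite normalizes to {out.1, out.2, out.3, x1.1, x1.2, x1.3, x2.1, x2.3, x3.1, x3.3} {x2.2, x3.2}
The second composite normalizes to {out.1} {out.2, x1.2, x1.3, x2.3, x3.1} {out.3, x1.1} {x2.1, x3.2} {x2.2} {x3.3}
Distinct normal forms: not equal.

not equal; first: {out.1, out.2, out.3, x1.1, x1.2, x1.3, x2.1, x2.3, x3.1, x3.3} {x2.2, x3.2}; second: {out.1} {out.2, x1.2, x1.3, x2.3, x3.1} {out.3, x1.1} {x2.1, x3.2} {x2.2} {x3.3}


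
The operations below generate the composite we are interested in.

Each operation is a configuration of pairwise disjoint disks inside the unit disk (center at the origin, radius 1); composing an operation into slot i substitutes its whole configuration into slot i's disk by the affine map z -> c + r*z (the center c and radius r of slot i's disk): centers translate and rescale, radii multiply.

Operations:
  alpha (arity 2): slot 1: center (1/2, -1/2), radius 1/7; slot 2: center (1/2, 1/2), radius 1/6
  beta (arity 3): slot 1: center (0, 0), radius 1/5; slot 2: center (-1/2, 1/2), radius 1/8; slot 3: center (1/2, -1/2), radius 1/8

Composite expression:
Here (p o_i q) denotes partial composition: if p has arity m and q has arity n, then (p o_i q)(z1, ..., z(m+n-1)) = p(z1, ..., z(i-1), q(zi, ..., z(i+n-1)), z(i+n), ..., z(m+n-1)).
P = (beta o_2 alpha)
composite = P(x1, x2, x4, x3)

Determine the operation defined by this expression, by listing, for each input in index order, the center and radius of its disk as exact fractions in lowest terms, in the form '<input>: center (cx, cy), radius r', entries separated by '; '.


x1: center (0, 0), radius 1/5; x2: center (-7/16, 7/16), radius 1/56; x3: center (1/2, -1/2), radius 1/8; x4: center (-7/16, 9/16), radius 1/48

Each x-disk chains the slot maps above it in beta; radii multiply.
x1 passes through 1 substitution, ending at center (0, 0), radius 1/5
x2 passes through 2 substitutions, ending at center (-7/16, 7/16), radius 1/56
x4 passes through 2 substitutions, ending at center (-7/16, 9/16), radius 1/48
x3 passes through 1 substitution, ending at center (1/2, -1/2), radius 1/8


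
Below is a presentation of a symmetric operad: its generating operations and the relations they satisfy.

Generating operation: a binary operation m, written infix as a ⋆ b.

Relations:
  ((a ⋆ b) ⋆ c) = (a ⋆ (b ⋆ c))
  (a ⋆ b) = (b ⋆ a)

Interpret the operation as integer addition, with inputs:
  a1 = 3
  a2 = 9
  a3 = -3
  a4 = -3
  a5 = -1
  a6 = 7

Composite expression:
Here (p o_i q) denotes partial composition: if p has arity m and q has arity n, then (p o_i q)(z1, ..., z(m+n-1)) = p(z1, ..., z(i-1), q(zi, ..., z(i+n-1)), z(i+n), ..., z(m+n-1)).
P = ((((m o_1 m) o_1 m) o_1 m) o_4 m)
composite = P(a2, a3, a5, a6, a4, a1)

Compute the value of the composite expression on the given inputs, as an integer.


12

(a2 ⋆ a3) = 6
((a2 ⋆ a3) ⋆ a5) = 5
(a6 ⋆ a4) = 4
(((a2 ⋆ a3) ⋆ a5) ⋆ (a6 ⋆ a4)) = 9
((((a2 ⋆ a3) ⋆ a5) ⋆ (a6 ⋆ a4)) ⋆ a1) = 12


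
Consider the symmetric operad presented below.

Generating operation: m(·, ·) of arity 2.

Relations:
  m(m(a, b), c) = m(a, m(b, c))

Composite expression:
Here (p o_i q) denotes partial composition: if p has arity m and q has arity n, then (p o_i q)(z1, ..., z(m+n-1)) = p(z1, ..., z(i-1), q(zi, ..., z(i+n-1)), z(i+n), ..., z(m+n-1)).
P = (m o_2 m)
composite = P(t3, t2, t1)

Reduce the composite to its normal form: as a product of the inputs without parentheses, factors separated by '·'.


t3 · t2 · t1

Key point: m is associative — brackets drop, the t-order remains.
m(t2, t1) unparenthesizes to t2 · t1
m(t3, m(t2, t1)) unparenthesizes to t3 · t2 · t1


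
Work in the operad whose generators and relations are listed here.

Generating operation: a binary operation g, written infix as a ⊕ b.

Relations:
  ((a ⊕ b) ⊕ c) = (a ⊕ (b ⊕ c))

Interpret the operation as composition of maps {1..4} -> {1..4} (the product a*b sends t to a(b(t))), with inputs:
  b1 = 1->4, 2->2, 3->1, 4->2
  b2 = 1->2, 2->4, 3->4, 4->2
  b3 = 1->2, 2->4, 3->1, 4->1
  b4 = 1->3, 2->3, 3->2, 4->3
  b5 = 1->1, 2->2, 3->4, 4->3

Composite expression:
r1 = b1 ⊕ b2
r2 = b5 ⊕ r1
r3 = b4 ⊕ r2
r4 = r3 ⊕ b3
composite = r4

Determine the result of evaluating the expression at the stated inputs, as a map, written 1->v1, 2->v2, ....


1->3, 2->3, 3->3, 4->3


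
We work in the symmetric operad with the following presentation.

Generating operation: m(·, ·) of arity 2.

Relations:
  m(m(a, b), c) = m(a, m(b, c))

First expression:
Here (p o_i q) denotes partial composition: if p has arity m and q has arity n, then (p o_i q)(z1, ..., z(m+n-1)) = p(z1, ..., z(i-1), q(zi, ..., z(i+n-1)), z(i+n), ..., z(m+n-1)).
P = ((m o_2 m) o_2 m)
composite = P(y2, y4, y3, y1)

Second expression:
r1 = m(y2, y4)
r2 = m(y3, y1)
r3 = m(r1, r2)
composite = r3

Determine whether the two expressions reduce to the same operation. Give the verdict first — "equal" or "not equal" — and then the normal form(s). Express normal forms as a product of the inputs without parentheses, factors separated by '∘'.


equal — both sides give y2 ∘ y4 ∘ y3 ∘ y1

Reducing the first expression gives y2 ∘ y4 ∘ y3 ∘ y1
Reducing the second expression gives y2 ∘ y4 ∘ y3 ∘ y1
Both agree, so they are equal.


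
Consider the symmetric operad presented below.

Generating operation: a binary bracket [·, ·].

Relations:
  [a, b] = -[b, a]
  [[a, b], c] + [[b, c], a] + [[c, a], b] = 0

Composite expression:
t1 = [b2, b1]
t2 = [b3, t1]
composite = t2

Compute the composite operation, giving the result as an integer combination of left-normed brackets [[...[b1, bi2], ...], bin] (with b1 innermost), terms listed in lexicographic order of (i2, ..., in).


Skip Jacobi rewriting: expand, keep b1-initial words, read off terms.
Composite bracket: [b3, [b2, b1]]
Full expansion: 4 signed words from ab - ba (2^2 = 4).
The b1-initial words carry the normal form:
  word b1b2b3 has sign +1, contributing +[[b1, b2], b3]

[[b1, b2], b3]


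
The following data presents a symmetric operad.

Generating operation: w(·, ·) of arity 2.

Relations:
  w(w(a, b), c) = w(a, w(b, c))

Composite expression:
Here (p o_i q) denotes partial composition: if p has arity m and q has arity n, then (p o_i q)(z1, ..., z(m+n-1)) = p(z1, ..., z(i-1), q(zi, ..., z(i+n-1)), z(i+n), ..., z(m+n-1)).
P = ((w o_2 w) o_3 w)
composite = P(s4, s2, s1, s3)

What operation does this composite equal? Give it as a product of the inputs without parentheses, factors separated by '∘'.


s4 ∘ s2 ∘ s1 ∘ s3


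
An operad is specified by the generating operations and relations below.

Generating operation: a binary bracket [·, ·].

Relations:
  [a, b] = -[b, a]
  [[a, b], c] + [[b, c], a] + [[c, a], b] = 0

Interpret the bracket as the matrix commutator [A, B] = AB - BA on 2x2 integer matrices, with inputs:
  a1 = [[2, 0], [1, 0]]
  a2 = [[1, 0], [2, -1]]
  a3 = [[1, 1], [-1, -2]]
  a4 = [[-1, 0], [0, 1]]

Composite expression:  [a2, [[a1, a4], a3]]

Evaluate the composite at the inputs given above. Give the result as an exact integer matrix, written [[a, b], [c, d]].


[[0, 0], [20, 0]]

[a1, a4] = [[0, 0], [-2, 0]]
[[a1, a4], a3] = [[2, 0], [-6, -2]]
[a2, [[a1, a4], a3]] = [[0, 0], [20, 0]]
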